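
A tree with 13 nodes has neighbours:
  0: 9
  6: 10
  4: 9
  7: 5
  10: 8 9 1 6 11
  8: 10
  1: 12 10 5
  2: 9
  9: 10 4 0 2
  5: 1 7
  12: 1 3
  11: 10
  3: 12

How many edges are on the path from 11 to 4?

3

Walking from 11: 11–10–9–4. Length 3.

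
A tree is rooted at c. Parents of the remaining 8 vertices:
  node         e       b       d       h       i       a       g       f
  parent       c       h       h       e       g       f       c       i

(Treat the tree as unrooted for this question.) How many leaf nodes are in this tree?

The leaves are a, b, d.
That is 3 leaves.

3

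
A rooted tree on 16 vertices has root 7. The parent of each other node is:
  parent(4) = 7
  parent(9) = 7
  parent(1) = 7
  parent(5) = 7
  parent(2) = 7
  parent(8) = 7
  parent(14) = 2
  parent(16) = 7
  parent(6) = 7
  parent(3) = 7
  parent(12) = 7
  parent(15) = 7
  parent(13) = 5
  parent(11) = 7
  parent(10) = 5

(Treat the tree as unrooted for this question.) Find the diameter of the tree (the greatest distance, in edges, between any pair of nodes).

A longest path is 13–5–7–2–14, with 4 edges.

4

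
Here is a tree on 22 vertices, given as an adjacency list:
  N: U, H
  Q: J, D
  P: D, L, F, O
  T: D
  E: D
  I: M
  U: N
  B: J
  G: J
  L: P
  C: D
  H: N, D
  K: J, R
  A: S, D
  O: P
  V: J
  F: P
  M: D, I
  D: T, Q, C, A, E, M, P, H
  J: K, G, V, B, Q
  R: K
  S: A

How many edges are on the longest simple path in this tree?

7

BFS from R reaches U last, at distance 7; BFS from U confirms no node is farther.
Path: R - K - J - Q - D - H - N - U.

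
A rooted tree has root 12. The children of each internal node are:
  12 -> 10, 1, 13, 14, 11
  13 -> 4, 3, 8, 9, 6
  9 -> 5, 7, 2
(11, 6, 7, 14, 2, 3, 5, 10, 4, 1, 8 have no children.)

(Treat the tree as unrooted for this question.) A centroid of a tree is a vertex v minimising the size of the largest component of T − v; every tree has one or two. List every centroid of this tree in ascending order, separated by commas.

If 13 is removed the pieces have sizes 5, 4, 1, 1, 1, 1, all ≤ ⌊14/2⌋ = 7.
Every other node leaves some component of size > 7, so the centroid is unique.

13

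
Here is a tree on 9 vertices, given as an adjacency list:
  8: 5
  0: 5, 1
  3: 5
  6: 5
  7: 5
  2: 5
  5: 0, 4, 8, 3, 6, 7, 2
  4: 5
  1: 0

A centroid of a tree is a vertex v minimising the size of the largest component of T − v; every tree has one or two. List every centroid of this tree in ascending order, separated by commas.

5

Delete 5: the remaining components have sizes 2, 1, 1, 1, 1, 1, 1. Max 2 ≤ 4, so 5 is a centroid.
No neighbour of 5 does as well, so 5 is the unique centroid.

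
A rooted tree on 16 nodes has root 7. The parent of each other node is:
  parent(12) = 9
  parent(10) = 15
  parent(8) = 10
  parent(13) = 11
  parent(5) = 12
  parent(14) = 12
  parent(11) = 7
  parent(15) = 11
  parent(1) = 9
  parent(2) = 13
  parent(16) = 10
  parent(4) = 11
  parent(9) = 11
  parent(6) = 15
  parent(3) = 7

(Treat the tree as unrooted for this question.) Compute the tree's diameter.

6

BFS from 5 reaches 16 last, at distance 6; BFS from 16 confirms no node is farther.
Path: 5 – 12 – 9 – 11 – 15 – 10 – 16.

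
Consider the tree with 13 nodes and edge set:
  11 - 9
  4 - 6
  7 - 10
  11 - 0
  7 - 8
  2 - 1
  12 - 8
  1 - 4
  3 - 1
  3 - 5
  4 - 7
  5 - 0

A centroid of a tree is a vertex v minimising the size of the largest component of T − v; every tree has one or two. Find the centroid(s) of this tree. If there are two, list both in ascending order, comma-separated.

1

If 1 is removed the pieces have sizes 6, 5, 1, all ≤ ⌊13/2⌋ = 6.
No neighbour of 1 does as well, so 1 is the unique centroid.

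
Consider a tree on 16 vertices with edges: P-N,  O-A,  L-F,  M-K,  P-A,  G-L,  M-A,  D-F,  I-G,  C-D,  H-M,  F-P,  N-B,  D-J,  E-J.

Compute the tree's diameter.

7

BFS from E reaches H last, at distance 7; BFS from H confirms no node is farther.
Path: E - J - D - F - P - A - M - H.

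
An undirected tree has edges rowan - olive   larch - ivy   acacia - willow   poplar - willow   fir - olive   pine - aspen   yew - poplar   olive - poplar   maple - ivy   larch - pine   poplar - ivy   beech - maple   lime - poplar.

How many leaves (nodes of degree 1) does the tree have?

Exactly 7 nodes have a single neighbour: acacia, aspen, beech, fir, lime, rowan, yew.

7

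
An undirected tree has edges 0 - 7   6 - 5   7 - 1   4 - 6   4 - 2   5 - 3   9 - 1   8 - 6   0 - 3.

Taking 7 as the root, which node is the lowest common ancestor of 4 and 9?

Path 4→root: 4 6 5 3 0 7; path 9→root: 9 1 7.
First common node: 7.

7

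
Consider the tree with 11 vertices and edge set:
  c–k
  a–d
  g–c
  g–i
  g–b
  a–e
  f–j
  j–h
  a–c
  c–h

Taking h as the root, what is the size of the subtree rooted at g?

Descendants of g (including itself): g, i, b. That's 3.

3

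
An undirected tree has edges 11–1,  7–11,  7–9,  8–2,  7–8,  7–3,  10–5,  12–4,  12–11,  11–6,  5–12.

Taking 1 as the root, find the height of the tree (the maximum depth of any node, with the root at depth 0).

4

A deepest node is 2, reached by 1 – 11 – 7 – 8 – 2.
That path has 4 edges, so the height is 4.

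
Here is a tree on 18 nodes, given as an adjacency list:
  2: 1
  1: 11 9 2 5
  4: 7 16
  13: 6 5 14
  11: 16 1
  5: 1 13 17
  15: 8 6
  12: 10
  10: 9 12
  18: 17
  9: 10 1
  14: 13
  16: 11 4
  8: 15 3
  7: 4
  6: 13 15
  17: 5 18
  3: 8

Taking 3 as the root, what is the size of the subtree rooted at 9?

3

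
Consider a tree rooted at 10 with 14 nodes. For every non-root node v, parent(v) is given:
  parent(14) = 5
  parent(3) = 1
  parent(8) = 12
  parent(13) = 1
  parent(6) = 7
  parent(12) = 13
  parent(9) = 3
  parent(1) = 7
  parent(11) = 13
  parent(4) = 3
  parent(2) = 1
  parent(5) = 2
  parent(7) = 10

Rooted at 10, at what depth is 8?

5

Path from 10 to 8: 10 – 7 – 1 – 13 – 12 – 8, which has 5 edges.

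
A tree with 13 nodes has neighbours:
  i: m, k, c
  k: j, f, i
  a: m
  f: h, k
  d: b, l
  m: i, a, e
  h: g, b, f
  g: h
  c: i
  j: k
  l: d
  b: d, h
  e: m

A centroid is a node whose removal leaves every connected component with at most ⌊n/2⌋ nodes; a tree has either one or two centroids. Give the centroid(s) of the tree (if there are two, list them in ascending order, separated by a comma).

k

If k is removed the pieces have sizes 6, 5, 1, all ≤ ⌊13/2⌋ = 6.
Every other node leaves some component of size > 6, so the centroid is unique.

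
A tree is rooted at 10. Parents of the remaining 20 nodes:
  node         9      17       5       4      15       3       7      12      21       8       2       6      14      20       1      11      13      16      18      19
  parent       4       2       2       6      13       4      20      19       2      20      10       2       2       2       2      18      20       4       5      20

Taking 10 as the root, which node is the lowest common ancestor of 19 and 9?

Path 19→root: 19 20 2 10; path 9→root: 9 4 6 2 10.
First common node: 2.

2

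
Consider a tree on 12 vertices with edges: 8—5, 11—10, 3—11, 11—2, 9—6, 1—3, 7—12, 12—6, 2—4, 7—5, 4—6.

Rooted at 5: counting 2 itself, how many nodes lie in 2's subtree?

The subtree rooted at 2 contains: 2, 11, 10, 3, 1 — 5 nodes.

5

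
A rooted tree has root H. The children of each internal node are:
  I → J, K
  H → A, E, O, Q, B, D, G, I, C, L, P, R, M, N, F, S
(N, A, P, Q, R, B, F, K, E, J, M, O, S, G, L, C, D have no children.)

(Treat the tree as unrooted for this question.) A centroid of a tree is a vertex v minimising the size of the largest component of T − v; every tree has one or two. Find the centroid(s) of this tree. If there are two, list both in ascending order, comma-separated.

H

Delete H: the remaining components have sizes 3, 1, 1, 1, 1, 1, 1, 1, 1, 1, 1, 1, 1, 1, 1, 1. Max 3 ≤ 9, so H is a centroid.
Every other node leaves some component of size > 9, so the centroid is unique.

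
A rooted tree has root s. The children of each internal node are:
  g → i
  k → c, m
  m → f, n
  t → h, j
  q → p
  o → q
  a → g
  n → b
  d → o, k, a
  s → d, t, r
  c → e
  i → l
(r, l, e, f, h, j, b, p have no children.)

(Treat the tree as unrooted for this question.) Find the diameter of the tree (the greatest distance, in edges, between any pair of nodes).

Starting from b, a farthest node is l at distance 8.
One longest path: b – n – m – k – d – a – g – i – l.
So the diameter is 8.

8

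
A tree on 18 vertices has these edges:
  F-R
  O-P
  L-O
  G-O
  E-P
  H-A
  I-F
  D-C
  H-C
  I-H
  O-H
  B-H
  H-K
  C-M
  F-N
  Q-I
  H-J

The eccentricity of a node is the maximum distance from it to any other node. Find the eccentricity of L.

A farthest node from L is N (R also at distance 5).
The path L-O-H-I-F-N has 5 edges.

5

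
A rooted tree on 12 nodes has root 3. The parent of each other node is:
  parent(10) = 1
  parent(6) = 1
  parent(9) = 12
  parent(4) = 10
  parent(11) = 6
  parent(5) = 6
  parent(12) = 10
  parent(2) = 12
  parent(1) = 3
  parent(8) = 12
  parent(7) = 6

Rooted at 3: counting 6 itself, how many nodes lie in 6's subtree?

4

6's subtree: {6, 5, 7, 11}, size 4.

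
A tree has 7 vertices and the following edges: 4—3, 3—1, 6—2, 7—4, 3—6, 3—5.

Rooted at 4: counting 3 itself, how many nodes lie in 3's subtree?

5

3's subtree: {3, 5, 6, 1, 2}, size 5.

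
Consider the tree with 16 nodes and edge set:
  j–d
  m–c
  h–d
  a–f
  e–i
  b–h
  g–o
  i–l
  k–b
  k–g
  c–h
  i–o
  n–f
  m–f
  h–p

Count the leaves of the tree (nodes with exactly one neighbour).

Exactly 6 nodes have a single neighbour: a, e, j, l, n, p.

6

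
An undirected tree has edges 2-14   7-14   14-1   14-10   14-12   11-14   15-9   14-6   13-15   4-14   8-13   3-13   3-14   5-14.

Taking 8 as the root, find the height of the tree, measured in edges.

A deepest node is 5, reached by 8 – 13 – 3 – 14 – 5.
That path has 4 edges, so the height is 4.

4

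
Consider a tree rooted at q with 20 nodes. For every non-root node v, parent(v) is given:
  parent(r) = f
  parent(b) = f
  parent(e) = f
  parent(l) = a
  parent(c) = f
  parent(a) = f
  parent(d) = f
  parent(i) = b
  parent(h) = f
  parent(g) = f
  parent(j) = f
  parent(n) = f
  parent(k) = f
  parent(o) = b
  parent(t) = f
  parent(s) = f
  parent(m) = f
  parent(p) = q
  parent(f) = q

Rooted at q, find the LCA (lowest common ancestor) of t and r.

t's ancestor chain is t, f, q and r's is r, f, q; they first meet at f.

f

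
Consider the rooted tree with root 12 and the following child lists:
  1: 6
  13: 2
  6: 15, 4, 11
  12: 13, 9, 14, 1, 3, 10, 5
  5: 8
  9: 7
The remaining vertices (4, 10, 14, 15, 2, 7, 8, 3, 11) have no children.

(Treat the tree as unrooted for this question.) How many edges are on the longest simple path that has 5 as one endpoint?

4

A farthest node from 5 is 15 (4, 11 also at distance 4).
The path 5 – 12 – 1 – 6 – 15 has 4 edges.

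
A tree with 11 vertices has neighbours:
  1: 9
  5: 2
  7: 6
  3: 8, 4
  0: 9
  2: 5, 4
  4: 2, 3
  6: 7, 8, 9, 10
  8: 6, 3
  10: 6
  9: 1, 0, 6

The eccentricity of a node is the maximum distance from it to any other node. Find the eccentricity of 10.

Distances from 10 peak at 6, attained at 5.
10-6-8-3-4-2-5

6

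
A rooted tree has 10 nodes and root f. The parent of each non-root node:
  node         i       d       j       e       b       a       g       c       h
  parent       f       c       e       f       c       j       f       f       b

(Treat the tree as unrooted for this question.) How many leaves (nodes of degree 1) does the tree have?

Degree-1 nodes: a, d, g, h, i — 5 of them.

5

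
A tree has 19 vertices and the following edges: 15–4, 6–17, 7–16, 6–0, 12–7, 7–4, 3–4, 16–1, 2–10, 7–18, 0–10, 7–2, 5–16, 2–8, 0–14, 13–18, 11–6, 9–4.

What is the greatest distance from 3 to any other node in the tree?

7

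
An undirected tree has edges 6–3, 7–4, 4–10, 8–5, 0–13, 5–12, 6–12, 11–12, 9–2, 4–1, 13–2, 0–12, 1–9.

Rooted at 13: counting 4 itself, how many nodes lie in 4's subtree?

4's subtree: {4, 7, 10}, size 3.

3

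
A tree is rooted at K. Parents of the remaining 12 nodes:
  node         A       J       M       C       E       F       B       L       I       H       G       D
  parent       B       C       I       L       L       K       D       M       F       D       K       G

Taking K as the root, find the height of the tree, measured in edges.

6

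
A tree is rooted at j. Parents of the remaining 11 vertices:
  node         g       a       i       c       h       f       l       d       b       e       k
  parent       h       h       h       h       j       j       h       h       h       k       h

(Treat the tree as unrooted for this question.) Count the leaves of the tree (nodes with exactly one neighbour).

Degree-1 nodes: a, b, c, d, e, f, g, i, l — 9 of them.

9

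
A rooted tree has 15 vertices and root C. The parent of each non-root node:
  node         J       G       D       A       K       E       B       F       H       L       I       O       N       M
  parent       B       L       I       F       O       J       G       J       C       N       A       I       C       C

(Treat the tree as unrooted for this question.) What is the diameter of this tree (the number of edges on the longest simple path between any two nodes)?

BFS from H reaches K last, at distance 11; BFS from K confirms no node is farther.
Path: H–C–N–L–G–B–J–F–A–I–O–K.

11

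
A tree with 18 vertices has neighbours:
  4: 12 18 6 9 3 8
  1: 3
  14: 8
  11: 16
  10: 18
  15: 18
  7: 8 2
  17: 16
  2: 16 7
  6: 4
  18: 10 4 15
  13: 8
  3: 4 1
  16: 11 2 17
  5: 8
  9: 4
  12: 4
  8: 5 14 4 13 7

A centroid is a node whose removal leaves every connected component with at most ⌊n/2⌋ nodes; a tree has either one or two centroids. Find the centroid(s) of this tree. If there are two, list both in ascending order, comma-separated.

4, 8

If 8 is removed the pieces have sizes 9, 5, 1, 1, 1, all ≤ ⌊18/2⌋ = 9.
4 is adjacent to 8 and is also a centroid (the largest component after removing it is likewise 9).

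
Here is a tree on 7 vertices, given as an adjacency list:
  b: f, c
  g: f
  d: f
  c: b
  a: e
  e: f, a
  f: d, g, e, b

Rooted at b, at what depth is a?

Climbing from a to the root: a – e – f – b. That's 3 steps.

3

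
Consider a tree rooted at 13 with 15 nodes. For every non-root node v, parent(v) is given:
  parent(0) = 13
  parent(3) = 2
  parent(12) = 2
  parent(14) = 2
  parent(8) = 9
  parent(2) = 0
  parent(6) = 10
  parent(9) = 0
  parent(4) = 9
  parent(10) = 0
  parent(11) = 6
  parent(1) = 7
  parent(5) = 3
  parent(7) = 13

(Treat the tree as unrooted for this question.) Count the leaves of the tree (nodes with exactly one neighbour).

7

Exactly 7 nodes have a single neighbour: 1, 4, 5, 8, 11, 12, 14.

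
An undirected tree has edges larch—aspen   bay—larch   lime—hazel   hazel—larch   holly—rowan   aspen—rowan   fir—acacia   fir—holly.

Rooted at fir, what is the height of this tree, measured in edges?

lime sits deepest: fir-holly-rowan-aspen-larch-hazel-lime — 6 edges from the root.

6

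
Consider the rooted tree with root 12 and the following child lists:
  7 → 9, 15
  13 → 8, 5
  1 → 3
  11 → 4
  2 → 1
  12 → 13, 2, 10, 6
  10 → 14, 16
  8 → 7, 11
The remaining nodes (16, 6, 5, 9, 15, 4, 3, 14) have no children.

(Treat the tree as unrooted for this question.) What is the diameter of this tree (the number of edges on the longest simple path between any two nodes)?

A longest path is 3 – 1 – 2 – 12 – 13 – 8 – 7 – 15, with 7 edges.

7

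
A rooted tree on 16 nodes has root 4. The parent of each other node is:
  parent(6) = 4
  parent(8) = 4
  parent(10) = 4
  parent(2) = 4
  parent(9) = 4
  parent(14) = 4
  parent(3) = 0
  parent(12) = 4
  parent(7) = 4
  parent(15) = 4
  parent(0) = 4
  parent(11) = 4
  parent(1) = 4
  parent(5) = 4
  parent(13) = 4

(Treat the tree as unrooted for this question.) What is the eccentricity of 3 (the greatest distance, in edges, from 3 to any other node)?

3

A farthest node from 3 is 1 (13, 15, 11, 7, 9, 12, 6, 14, 8, 10, 5, 2 also at distance 3).
The path 3 – 0 – 4 – 1 has 3 edges.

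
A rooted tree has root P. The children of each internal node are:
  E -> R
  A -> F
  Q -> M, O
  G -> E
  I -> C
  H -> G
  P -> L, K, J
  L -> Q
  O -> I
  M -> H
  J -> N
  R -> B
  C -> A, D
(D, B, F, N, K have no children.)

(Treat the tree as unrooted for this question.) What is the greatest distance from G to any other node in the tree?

8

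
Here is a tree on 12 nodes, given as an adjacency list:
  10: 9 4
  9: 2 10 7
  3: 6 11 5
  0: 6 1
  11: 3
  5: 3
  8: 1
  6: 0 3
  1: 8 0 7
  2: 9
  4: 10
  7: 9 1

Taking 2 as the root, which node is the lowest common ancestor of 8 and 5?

1

Path 8→root: 8 1 7 9 2; path 5→root: 5 3 6 0 1 7 9 2.
First common node: 1.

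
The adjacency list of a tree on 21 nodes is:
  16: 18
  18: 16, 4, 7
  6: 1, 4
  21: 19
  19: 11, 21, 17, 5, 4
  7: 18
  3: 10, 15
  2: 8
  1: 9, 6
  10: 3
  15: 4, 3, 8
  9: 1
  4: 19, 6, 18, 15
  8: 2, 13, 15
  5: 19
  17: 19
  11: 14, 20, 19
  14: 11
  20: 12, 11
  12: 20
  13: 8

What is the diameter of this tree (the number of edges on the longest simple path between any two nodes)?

7

BFS from 12 reaches 10 last, at distance 7; BFS from 10 confirms no node is farther.
Path: 12 – 20 – 11 – 19 – 4 – 15 – 3 – 10.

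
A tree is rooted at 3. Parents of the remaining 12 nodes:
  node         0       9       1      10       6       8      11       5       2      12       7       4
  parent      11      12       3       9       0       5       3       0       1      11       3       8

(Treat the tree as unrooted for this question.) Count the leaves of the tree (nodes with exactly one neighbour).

5

The leaves are 2, 4, 6, 7, 10.
That is 5 leaves.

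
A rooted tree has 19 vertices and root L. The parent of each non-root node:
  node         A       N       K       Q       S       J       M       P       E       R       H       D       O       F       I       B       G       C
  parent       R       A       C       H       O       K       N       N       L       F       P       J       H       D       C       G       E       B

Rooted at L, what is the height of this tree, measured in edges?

A deepest node is S, reached by L – E – G – B – C – K – J – D – F – R – A – N – P – H – O – S.
That path has 15 edges, so the height is 15.

15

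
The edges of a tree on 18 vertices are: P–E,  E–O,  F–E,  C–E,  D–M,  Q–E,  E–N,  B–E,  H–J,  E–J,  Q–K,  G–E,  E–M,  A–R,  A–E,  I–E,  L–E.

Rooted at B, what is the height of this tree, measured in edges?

H sits deepest: B – E – J – H — 3 edges from the root.

3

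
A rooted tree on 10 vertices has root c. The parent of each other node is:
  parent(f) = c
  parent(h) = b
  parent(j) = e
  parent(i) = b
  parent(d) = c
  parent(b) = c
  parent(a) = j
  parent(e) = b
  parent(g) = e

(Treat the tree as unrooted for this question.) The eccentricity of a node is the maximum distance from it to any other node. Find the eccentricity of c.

Distances from c peak at 4, attained at a.
c–b–e–j–a

4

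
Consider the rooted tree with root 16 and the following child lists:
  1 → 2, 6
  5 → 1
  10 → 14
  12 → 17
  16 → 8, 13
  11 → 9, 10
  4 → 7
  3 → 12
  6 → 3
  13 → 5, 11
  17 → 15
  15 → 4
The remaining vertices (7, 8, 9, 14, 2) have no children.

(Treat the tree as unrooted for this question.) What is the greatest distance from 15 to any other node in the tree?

10

The node farthest from 15 is 14, via 15–17–12–3–6–1–5–13–11–10–14 — 10 edges.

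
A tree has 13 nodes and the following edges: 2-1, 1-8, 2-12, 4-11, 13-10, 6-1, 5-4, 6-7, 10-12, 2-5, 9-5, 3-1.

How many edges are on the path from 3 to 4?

3–1–2–5–4: 4 edges.

4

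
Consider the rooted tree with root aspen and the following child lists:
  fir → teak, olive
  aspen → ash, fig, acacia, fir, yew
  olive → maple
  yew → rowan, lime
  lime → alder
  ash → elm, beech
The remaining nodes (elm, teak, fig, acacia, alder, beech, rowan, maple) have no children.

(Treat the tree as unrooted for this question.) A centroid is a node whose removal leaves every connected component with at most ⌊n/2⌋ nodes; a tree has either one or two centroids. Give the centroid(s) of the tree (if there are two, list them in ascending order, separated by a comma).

aspen

Delete aspen: the remaining components have sizes 4, 4, 3, 1, 1. Max 4 ≤ 7, so aspen is a centroid.
Every other node leaves some component of size > 7, so the centroid is unique.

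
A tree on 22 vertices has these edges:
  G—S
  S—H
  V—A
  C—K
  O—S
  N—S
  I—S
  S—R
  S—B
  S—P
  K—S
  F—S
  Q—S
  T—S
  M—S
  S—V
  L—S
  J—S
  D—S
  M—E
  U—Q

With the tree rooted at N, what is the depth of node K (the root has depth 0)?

2

Path from N to K: N → S → K, which has 2 edges.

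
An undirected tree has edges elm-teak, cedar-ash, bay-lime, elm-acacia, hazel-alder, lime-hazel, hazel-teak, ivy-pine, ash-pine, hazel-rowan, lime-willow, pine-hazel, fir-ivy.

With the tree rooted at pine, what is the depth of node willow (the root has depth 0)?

3

Path from pine to willow: pine – hazel – lime – willow, which has 3 edges.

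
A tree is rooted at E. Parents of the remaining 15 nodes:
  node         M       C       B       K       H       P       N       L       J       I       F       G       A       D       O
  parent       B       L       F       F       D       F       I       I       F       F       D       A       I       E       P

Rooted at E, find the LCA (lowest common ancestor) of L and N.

L's ancestor chain is L, I, F, D, E and N's is N, I, F, D, E; they first meet at I.

I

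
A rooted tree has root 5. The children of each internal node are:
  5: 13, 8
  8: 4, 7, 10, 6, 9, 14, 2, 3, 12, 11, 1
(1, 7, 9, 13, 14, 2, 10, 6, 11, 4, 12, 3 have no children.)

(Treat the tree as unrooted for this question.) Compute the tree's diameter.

A longest path is 13–5–8–12, with 3 edges.

3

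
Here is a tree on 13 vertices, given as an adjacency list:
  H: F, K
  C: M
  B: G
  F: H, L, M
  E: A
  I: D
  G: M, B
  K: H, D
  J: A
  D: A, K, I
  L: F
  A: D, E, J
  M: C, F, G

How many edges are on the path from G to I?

6

Walking from G: G–M–F–H–K–D–I. Length 6.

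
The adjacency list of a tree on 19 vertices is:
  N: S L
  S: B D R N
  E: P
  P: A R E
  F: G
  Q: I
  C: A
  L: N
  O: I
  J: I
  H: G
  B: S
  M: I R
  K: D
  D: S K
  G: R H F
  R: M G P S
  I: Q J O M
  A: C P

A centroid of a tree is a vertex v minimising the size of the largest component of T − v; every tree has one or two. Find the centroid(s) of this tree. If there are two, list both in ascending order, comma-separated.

Delete R: the remaining components have sizes 6, 5, 4, 3. Max 6 ≤ 9, so R is a centroid.
No neighbour of R does as well, so R is the unique centroid.

R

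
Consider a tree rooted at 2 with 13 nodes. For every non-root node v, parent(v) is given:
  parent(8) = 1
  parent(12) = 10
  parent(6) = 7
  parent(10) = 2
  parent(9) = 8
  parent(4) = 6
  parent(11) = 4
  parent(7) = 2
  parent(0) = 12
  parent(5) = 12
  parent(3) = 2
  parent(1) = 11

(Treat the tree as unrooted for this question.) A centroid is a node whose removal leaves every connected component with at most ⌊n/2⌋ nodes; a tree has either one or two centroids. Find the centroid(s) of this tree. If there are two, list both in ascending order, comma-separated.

If 7 is removed the pieces have sizes 6, 6, all ≤ ⌊13/2⌋ = 6.
Every other node leaves some component of size > 6, so the centroid is unique.

7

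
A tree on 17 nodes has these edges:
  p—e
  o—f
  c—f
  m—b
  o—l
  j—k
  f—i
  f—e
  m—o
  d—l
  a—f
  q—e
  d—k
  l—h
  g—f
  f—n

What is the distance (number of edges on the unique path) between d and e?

d–l–o–f–e: 4 edges.

4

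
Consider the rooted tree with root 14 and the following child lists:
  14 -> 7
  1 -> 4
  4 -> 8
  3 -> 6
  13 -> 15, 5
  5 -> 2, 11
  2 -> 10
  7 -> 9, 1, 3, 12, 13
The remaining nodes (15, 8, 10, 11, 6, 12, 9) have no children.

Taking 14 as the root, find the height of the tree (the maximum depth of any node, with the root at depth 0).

5

10 sits deepest: 14-7-13-5-2-10 — 5 edges from the root.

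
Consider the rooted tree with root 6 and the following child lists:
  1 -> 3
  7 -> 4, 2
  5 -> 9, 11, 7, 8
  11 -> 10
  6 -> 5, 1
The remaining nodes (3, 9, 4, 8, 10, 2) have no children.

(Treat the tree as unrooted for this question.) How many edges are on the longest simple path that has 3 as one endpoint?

A farthest node from 3 is 4 (2, 10 also at distance 5).
The path 3–1–6–5–7–4 has 5 edges.

5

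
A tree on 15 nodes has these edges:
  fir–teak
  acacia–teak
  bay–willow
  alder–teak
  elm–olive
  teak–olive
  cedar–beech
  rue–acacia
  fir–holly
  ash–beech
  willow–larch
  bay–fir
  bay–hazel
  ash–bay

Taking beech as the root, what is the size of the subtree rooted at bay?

The subtree rooted at bay contains: bay, fir, willow, hazel, teak, holly, larch, alder, olive, acacia, elm, rue — 12 nodes.

12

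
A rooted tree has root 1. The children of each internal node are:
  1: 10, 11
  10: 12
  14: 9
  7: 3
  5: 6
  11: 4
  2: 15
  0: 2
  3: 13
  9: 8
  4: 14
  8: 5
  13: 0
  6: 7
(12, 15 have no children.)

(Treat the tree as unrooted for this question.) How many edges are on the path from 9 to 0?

The path is 9 - 8 - 5 - 6 - 7 - 3 - 13 - 0, which has 7 edges.

7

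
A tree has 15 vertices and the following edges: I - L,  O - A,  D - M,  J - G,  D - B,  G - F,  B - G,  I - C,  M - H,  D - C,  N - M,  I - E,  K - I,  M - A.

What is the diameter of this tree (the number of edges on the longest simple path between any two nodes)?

6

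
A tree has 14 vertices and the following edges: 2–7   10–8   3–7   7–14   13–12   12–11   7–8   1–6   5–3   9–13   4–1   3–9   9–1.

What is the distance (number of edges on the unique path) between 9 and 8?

3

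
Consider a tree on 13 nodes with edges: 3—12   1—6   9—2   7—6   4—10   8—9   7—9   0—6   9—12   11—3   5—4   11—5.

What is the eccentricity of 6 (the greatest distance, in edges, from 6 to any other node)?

8

The node farthest from 6 is 10, via 6–7–9–12–3–11–5–4–10 — 8 edges.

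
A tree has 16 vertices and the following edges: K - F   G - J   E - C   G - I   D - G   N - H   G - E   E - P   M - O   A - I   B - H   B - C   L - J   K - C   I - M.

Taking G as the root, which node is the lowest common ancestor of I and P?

Ancestors of I (toward the root): I, G.
Ancestors of P: P, E, G.
The deepest node appearing in both lists is G.

G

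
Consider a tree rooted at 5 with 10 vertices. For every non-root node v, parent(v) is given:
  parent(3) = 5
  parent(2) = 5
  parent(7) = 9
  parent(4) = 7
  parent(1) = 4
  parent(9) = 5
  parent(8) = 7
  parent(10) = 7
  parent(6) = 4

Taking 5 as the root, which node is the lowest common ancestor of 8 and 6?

Ancestors of 8 (toward the root): 8, 7, 9, 5.
Ancestors of 6: 6, 4, 7, 9, 5.
The deepest node appearing in both lists is 7.

7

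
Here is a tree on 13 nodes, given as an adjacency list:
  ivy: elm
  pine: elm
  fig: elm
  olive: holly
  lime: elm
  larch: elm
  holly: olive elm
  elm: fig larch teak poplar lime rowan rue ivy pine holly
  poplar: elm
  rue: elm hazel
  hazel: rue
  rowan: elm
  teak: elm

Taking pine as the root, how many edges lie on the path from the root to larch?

Climbing from larch to the root: larch–elm–pine. That's 2 steps.

2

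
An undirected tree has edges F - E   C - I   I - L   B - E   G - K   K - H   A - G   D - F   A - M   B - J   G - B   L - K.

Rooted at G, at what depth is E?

2

Path from G to E: G–B–E, which has 2 edges.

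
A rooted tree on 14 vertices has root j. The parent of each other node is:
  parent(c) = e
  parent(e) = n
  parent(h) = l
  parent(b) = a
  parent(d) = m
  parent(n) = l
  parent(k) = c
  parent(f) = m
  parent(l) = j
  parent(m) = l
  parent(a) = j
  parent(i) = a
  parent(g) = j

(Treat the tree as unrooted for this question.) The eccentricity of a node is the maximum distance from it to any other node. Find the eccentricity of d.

The node farthest from d is k, via d–m–l–n–e–c–k — 6 edges.

6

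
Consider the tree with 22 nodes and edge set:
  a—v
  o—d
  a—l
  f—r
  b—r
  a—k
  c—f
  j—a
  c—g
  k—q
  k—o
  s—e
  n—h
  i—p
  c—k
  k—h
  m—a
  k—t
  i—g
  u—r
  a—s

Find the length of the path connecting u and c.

Walking from u: u - r - f - c. Length 3.

3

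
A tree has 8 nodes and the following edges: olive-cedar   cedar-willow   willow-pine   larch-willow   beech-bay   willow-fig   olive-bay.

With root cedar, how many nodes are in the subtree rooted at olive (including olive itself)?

The subtree rooted at olive contains: olive, bay, beech — 3 nodes.

3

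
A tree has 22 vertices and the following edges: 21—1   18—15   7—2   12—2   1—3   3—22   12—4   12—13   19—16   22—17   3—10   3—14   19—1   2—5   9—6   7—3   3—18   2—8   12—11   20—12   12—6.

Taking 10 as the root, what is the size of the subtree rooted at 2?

10

2's subtree: {2, 8, 12, 5, 6, 20, 13, 4, 11, 9}, size 10.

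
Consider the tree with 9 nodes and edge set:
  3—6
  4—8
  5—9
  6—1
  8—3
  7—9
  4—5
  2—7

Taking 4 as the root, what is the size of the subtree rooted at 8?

4

8's subtree: {8, 3, 6, 1}, size 4.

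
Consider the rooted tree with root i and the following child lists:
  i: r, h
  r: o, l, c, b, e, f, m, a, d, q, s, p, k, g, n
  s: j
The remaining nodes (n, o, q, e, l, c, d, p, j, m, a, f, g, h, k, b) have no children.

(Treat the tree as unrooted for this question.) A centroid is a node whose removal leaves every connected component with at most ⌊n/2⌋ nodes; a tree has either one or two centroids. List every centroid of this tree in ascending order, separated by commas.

Removing r splits the tree into components of sizes 2, 2, 1, 1, 1, 1, 1, 1, 1, 1, 1, 1, 1, 1, 1, 1; the largest is 2 ≤ ⌊19/2⌋ = 9.
Every other node leaves some component of size > 9, so the centroid is unique.

r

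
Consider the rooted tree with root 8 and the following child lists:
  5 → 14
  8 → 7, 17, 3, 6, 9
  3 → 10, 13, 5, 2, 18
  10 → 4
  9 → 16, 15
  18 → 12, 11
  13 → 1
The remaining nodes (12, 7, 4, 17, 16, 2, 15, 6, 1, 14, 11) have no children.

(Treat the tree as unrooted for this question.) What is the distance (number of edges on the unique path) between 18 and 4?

3

18 - 3 - 10 - 4: 3 edges.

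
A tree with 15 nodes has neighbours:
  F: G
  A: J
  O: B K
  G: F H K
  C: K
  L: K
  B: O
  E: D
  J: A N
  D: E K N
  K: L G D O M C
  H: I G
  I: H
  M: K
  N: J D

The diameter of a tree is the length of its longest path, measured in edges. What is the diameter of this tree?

BFS from A reaches I last, at distance 7; BFS from I confirms no node is farther.
Path: A-J-N-D-K-G-H-I.

7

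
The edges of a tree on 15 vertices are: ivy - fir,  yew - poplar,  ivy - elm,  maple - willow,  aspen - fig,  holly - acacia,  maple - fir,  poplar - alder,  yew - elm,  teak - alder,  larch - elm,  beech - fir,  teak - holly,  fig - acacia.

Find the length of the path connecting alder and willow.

Walking from alder: alder - poplar - yew - elm - ivy - fir - maple - willow. Length 7.

7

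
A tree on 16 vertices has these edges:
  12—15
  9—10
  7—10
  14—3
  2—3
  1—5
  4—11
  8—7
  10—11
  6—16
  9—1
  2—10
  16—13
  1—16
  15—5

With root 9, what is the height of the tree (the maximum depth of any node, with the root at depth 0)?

The longest root-to-leaf path is 9 → 1 → 5 → 15 → 12 (4 edges).

4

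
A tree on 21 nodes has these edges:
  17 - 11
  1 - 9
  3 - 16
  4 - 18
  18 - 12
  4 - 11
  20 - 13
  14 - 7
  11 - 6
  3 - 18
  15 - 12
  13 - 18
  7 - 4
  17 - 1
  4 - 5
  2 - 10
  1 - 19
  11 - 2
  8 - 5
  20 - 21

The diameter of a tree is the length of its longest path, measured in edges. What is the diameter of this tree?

BFS from 21 reaches 19 last, at distance 8; BFS from 19 confirms no node is farther.
Path: 21 - 20 - 13 - 18 - 4 - 11 - 17 - 1 - 19.

8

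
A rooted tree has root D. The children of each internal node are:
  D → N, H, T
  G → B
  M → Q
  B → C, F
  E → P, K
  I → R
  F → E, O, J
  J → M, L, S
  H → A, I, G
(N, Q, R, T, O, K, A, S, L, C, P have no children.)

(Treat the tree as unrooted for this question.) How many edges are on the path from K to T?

7

Walking from K: K – E – F – B – G – H – D – T. Length 7.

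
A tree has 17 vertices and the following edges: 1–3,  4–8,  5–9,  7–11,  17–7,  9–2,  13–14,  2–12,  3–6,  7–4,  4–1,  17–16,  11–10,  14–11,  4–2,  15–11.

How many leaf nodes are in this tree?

The leaves are 5, 6, 8, 10, 12, 13, 15, 16.
That is 8 leaves.

8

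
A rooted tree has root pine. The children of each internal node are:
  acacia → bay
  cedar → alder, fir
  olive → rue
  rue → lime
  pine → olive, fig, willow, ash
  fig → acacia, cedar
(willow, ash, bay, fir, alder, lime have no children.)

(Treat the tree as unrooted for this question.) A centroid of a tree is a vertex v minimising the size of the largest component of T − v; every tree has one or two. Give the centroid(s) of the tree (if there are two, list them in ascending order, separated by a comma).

If fig is removed the pieces have sizes 6, 3, 2, all ≤ ⌊12/2⌋ = 6.
pine is adjacent to fig and is also a centroid (the largest component after removing it is likewise 6).

fig, pine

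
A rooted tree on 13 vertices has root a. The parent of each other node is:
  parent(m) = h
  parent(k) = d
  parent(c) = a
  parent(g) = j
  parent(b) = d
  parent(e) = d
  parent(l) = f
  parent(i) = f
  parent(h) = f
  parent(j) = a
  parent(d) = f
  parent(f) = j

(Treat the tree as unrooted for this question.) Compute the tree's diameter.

BFS from c reaches e last, at distance 5; BFS from e confirms no node is farther.
Path: c-a-j-f-d-e.

5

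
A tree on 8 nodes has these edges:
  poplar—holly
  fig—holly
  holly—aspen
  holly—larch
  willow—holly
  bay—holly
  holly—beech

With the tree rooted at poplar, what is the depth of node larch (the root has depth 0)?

2

poplar–holly–larch — 2 edges.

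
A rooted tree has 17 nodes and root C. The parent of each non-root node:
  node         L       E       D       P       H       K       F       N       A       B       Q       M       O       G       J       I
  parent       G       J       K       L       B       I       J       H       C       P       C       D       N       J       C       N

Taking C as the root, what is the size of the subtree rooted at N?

6

The subtree rooted at N contains: N, O, I, K, D, M — 6 nodes.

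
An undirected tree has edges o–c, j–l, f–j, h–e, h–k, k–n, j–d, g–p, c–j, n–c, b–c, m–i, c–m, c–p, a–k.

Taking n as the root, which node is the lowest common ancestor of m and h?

Path m→root: m c n; path h→root: h k n.
First common node: n.

n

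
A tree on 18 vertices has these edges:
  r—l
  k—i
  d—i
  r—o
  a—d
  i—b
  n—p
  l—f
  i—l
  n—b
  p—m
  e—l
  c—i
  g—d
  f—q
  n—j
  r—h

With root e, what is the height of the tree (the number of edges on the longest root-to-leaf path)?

6

m sits deepest: e-l-i-b-n-p-m — 6 edges from the root.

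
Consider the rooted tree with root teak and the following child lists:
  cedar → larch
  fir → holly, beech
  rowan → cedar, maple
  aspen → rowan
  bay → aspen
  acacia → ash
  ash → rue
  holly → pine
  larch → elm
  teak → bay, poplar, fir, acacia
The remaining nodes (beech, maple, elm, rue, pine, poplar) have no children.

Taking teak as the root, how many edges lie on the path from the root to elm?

Path from teak to elm: teak → bay → aspen → rowan → cedar → larch → elm, which has 6 edges.

6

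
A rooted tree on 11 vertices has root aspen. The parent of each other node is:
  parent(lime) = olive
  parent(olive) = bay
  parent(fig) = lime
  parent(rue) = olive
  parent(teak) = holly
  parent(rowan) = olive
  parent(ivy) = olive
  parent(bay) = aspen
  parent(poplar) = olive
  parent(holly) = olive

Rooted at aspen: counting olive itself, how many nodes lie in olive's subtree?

olive's subtree: {olive, rue, poplar, lime, ivy, holly, rowan, fig, teak}, size 9.

9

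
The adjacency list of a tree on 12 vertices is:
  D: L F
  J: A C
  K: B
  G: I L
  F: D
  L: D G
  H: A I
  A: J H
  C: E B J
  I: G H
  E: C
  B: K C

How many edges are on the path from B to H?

4

Walking from B: B – C – J – A – H. Length 4.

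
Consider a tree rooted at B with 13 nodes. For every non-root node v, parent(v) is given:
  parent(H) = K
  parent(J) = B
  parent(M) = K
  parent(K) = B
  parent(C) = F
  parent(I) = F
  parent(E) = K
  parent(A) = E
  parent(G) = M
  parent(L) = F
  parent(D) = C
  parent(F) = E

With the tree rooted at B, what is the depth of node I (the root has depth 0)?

4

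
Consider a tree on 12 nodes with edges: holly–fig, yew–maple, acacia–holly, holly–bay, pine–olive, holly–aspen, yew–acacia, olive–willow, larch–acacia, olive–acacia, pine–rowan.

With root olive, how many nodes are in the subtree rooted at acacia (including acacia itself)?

8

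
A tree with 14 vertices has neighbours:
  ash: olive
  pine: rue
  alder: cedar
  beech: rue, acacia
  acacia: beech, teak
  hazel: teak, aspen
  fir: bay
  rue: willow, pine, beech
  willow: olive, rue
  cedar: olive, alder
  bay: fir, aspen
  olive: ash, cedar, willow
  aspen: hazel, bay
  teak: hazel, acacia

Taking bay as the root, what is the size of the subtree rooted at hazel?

11

Descendants of hazel (including itself): hazel, teak, acacia, beech, rue, willow, pine, olive, cedar, ash, alder. That's 11.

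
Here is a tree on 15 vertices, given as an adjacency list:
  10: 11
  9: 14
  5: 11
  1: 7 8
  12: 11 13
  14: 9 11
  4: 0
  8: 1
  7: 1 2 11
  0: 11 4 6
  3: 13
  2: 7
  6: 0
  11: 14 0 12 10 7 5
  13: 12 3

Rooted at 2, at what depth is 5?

3

Path from 2 to 5: 2 → 7 → 11 → 5, which has 3 edges.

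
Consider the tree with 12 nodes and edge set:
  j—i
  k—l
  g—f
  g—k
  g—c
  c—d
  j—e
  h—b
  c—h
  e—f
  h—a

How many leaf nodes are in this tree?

Degree-1 nodes: a, b, d, i, l — 5 of them.

5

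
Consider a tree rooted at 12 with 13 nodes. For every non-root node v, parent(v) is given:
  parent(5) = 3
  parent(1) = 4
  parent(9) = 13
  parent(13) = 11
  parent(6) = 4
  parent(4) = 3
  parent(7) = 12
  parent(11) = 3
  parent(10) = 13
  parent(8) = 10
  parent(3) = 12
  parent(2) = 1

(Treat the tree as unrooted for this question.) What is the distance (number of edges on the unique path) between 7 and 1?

4

Walking from 7: 7 – 12 – 3 – 4 – 1. Length 4.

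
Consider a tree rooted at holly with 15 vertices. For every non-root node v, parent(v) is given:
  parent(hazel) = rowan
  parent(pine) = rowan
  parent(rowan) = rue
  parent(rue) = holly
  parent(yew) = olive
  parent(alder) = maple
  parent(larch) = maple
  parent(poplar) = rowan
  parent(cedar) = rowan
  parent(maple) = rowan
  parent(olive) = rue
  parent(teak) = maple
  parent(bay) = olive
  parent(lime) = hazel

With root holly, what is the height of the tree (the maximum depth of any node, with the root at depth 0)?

4

The longest root-to-leaf path is holly-rue-rowan-hazel-lime (4 edges).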